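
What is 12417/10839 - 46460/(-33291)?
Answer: 305651429/120280383 ≈ 2.5412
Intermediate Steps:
12417/10839 - 46460/(-33291) = 12417*(1/10839) - 46460*(-1/33291) = 4139/3613 + 46460/33291 = 305651429/120280383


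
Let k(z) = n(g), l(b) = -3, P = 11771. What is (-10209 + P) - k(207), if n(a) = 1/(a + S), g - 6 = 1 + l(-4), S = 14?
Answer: 28115/18 ≈ 1561.9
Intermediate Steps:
g = 4 (g = 6 + (1 - 3) = 6 - 2 = 4)
n(a) = 1/(14 + a) (n(a) = 1/(a + 14) = 1/(14 + a))
k(z) = 1/18 (k(z) = 1/(14 + 4) = 1/18)
(-10209 + P) - k(207) = (-10209 + 11771) - 1*1/18 = 1562 - 1/18 = 28115/18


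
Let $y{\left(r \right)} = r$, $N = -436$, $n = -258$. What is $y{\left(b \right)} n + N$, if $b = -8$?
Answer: $1628$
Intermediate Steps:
$y{\left(b \right)} n + N = \left(-8\right) \left(-258\right) - 436 = 2064 - 436 = 1628$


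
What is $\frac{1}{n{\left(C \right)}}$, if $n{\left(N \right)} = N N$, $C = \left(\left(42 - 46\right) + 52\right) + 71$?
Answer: $\frac{1}{14161} \approx 7.0616 \cdot 10^{-5}$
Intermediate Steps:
$C = 119$ ($C = \left(-4 + 52\right) + 71 = 48 + 71 = 119$)
$n{\left(N \right)} = N^{2}$
$\frac{1}{n{\left(C \right)}} = \frac{1}{119^{2}} = \frac{1}{14161}$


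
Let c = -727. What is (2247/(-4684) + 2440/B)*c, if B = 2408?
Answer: -546902471/1409884 ≈ -387.91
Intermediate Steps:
(2247/(-4684) + 2440/B)*c = (2247/(-4684) + 2440/2408)*(-727) = (2247*(-1/4684) + 2440*(1/2408))*(-727) = (-2247/4684 + 305/301)*(-727) = (752273/1409884)*(-727) = -546902471/1409884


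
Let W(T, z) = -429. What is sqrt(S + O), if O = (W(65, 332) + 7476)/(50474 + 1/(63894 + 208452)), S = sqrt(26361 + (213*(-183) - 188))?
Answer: sqrt(26382381558174815310 + 188963293155127920025*I*sqrt(12806))/13746392005 ≈ 7.5267 + 7.5174*I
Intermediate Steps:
S = I*sqrt(12806) (S = sqrt(26361 + (-38979 - 188)) = sqrt(26361 - 39167) = sqrt(-12806) = I*sqrt(12806) ≈ 113.16*I)
O = 1919222262/13746392005 (O = (-429 + 7476)/(50474 + 1/(63894 + 208452)) = 7047/(50474 + 1/272346) = 7047/(13746392005/272346) = 7047*(272346/13746392005) = 1919222262/13746392005 ≈ 0.13962)
sqrt(S + O) = sqrt(I*sqrt(12806) + 1919222262/13746392005) = sqrt(1919222262/13746392005 + I*sqrt(12806))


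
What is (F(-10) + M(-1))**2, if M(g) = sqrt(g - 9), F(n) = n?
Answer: (10 - I*sqrt(10))**2 ≈ 90.0 - 63.246*I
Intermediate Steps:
M(g) = sqrt(-9 + g)
(F(-10) + M(-1))**2 = (-10 + sqrt(-9 - 1))**2 = (-10 + sqrt(-10))**2 = (-10 + I*sqrt(10))**2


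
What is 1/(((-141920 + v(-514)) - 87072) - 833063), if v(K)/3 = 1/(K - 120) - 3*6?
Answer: -634/673377109 ≈ -9.4152e-7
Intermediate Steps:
v(K) = -54 + 3/(-120 + K) (v(K) = 3*(1/(K - 120) - 3*6) = 3*(1/(-120 + K) - 18) = 3*(-18 + 1/(-120 + K)) = -54 + 3/(-120 + K))
1/(((-141920 + v(-514)) - 87072) - 833063) = 1/(((-141920 + 3*(2161 - 18*(-514))/(-120 - 514)) - 87072) - 833063) = 1/(((-141920 + 3*(2161 + 9252)/(-634)) - 87072) - 833063) = 1/(((-141920 + 3*(-1/634)*11413) - 87072) - 833063) = 1/(((-141920 - 34239/634) - 87072) - 833063) = 1/((-90011519/634 - 87072) - 833063) = 1/(-145215167/634 - 833063) = 1/(-673377109/634) = -634/673377109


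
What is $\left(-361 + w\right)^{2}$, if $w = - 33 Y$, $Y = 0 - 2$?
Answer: $87025$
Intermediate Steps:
$Y = -2$
$w = 66$ ($w = \left(-33\right) \left(-2\right) = 66$)
$\left(-361 + w\right)^{2} = \left(-361 + 66\right)^{2} = \left(-295\right)^{2} = 87025$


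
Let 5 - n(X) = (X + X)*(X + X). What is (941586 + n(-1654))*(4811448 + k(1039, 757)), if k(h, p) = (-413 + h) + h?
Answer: -48137257092849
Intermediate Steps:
k(h, p) = -413 + 2*h
n(X) = 5 - 4*X**2 (n(X) = 5 - (X + X)*(X + X) = 5 - 2*X*2*X = 5 - 4*X**2)
(941586 + n(-1654))*(4811448 + k(1039, 757)) = (941586 + (5 - 4*(-1654)**2))*(4811448 + (-413 + 2*1039)) = (941586 + (5 - 4*2735716))*(4811448 + (-413 + 2078)) = (941586 + (5 - 10942864))*(4811448 + 1665) = (941586 - 10942859)*4813113 = -10001273*4813113 = -48137257092849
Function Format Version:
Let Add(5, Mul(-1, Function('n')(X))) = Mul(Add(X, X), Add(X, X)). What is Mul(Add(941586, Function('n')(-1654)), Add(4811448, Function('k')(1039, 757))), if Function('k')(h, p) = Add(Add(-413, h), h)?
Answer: -48137257092849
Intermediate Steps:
Function('k')(h, p) = Add(-413, Mul(2, h))
Function('n')(X) = Add(5, Mul(-4, Pow(X, 2))) (Function('n')(X) = Add(5, Mul(-1, Mul(Add(X, X), Add(X, X)))) = Add(5, Mul(-1, Mul(Mul(2, X), Mul(2, X)))) = Add(5, Mul(-1, Mul(4, Pow(X, 2)))) = Add(5, Mul(-4, Pow(X, 2))))
Mul(Add(941586, Function('n')(-1654)), Add(4811448, Function('k')(1039, 757))) = Mul(Add(941586, Add(5, Mul(-4, Pow(-1654, 2)))), Add(4811448, Add(-413, Mul(2, 1039)))) = Mul(Add(941586, Add(5, Mul(-4, 2735716))), Add(4811448, Add(-413, 2078))) = Mul(Add(941586, Add(5, -10942864)), Add(4811448, 1665)) = Mul(Add(941586, -10942859), 4813113) = Mul(-10001273, 4813113) = -48137257092849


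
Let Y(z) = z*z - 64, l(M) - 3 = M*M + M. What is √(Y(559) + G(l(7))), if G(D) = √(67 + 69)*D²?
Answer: √(312417 + 6962*√34) ≈ 594.15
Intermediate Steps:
l(M) = 3 + M + M² (l(M) = 3 + (M*M + M) = 3 + (M² + M) = 3 + (M + M²) = 3 + M + M²)
Y(z) = -64 + z² (Y(z) = z² - 64 = -64 + z²)
G(D) = 2*√34*D² (G(D) = √136*D² = (2*√34)*D² = 2*√34*D²)
√(Y(559) + G(l(7))) = √((-64 + 559²) + 2*√34*(3 + 7 + 7²)²) = √((-64 + 312481) + 2*√34*(3 + 7 + 49)²) = √(312417 + 2*√34*59²) = √(312417 + 2*√34*3481) = √(312417 + 6962*√34)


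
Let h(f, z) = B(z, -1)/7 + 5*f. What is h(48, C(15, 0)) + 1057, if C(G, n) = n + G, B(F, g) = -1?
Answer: 9078/7 ≈ 1296.9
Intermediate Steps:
C(G, n) = G + n
h(f, z) = -⅐ + 5*f (h(f, z) = -1/7 + 5*f = -1*⅐ + 5*f = -⅐ + 5*f)
h(48, C(15, 0)) + 1057 = (-⅐ + 5*48) + 1057 = (-⅐ + 240) + 1057 = 1679/7 + 1057 = 9078/7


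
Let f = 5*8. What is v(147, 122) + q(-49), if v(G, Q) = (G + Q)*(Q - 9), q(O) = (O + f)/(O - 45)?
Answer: 2857327/94 ≈ 30397.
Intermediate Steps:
f = 40
q(O) = (40 + O)/(-45 + O) (q(O) = (O + 40)/(O - 45) = (40 + O)/(-45 + O))
v(G, Q) = (-9 + Q)*(G + Q) (v(G, Q) = (G + Q)*(-9 + Q) = (-9 + Q)*(G + Q))
v(147, 122) + q(-49) = (122**2 - 9*147 - 9*122 + 147*122) + (40 - 49)/(-45 - 49) = (14884 - 1323 - 1098 + 17934) - 9/(-94) = 30397 - 1/94*(-9) = 30397 + 9/94 = 2857327/94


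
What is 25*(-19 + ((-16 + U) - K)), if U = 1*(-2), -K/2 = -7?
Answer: -1275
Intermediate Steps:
K = 14 (K = -2*(-7) = 14)
U = -2
25*(-19 + ((-16 + U) - K)) = 25*(-19 + ((-16 - 2) - 1*14)) = 25*(-19 + (-18 - 14)) = 25*(-19 - 32) = 25*(-51) = -1275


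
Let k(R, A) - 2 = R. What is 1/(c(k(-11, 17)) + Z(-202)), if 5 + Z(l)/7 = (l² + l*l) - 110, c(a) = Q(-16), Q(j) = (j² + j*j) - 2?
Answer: 1/570961 ≈ 1.7514e-6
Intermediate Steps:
Q(j) = -2 + 2*j² (Q(j) = (j² + j²) - 2 = 2*j² - 2 = -2 + 2*j²)
k(R, A) = 2 + R
c(a) = 510 (c(a) = -2 + 2*(-16)² = -2 + 2*256 = -2 + 512 = 510)
Z(l) = -805 + 14*l² (Z(l) = -35 + 7*((l² + l*l) - 110) = -35 + 7*((l² + l²) - 110) = -35 + 7*(2*l² - 110) = -35 + 7*(-110 + 2*l²) = -35 + (-770 + 14*l²) = -805 + 14*l²)
1/(c(k(-11, 17)) + Z(-202)) = 1/(510 + (-805 + 14*(-202)²)) = 1/(510 + (-805 + 14*40804)) = 1/(510 + (-805 + 571256)) = 1/(510 + 570451) = 1/570961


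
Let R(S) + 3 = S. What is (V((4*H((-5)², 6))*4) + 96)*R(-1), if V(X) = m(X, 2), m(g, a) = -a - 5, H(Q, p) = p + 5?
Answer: -356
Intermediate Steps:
H(Q, p) = 5 + p
m(g, a) = -5 - a
R(S) = -3 + S
V(X) = -7 (V(X) = -5 - 1*2 = -5 - 2 = -7)
(V((4*H((-5)², 6))*4) + 96)*R(-1) = (-7 + 96)*(-3 - 1) = 89*(-4) = -356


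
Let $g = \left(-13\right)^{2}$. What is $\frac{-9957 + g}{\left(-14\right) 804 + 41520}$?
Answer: $- \frac{2447}{7566} \approx -0.32342$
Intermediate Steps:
$g = 169$
$\frac{-9957 + g}{\left(-14\right) 804 + 41520} = \frac{-9957 + 169}{\left(-14\right) 804 + 41520} = - \frac{9788}{-11256 + 41520} = - \frac{9788}{30264} = \left(-9788\right) \frac{1}{30264} = - \frac{2447}{7566}$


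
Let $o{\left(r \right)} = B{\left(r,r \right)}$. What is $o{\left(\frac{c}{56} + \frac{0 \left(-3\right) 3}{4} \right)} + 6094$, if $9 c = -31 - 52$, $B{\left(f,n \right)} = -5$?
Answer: $6089$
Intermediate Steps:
$c = - \frac{83}{9}$ ($c = \frac{-31 - 52}{9} = \frac{1}{9} \left(-83\right) = - \frac{83}{9} \approx -9.2222$)
$o{\left(r \right)} = -5$
$o{\left(\frac{c}{56} + \frac{0 \left(-3\right) 3}{4} \right)} + 6094 = -5 + 6094 = 6089$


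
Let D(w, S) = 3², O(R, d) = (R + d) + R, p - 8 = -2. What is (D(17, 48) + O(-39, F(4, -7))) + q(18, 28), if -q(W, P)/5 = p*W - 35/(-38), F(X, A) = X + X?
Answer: -23013/38 ≈ -605.61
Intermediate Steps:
F(X, A) = 2*X
p = 6 (p = 8 - 2 = 6)
O(R, d) = d + 2*R
D(w, S) = 9
q(W, P) = -175/38 - 30*W (q(W, P) = -5*(6*W - 35/(-38)) = -5*(6*W - 35*(-1/38)) = -5*(6*W + 35/38) = -5*(35/38 + 6*W) = -175/38 - 30*W)
(D(17, 48) + O(-39, F(4, -7))) + q(18, 28) = (9 + (2*4 + 2*(-39))) + (-175/38 - 30*18) = (9 + (8 - 78)) + (-175/38 - 540) = (9 - 70) - 20695/38 = -61 - 20695/38 = -23013/38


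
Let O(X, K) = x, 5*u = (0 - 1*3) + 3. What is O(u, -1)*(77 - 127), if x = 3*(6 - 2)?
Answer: -600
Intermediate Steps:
u = 0 (u = ((0 - 1*3) + 3)/5 = ((0 - 3) + 3)/5 = (-3 + 3)/5 = (⅕)*0 = 0)
x = 12 (x = 3*4 = 12)
O(X, K) = 12
O(u, -1)*(77 - 127) = 12*(77 - 127) = 12*(-50) = -600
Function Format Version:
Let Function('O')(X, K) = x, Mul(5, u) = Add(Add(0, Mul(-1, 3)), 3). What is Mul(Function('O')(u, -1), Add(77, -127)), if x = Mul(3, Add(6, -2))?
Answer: -600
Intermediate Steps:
u = 0 (u = Mul(Rational(1, 5), Add(Add(0, Mul(-1, 3)), 3)) = Mul(Rational(1, 5), Add(Add(0, -3), 3)) = Mul(Rational(1, 5), Add(-3, 3)) = Mul(Rational(1, 5), 0) = 0)
x = 12 (x = Mul(3, 4) = 12)
Function('O')(X, K) = 12
Mul(Function('O')(u, -1), Add(77, -127)) = Mul(12, Add(77, -127)) = Mul(12, -50) = -600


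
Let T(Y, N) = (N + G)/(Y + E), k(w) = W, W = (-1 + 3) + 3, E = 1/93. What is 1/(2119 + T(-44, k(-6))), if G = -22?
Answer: 4091/8670410 ≈ 0.00047183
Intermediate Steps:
E = 1/93 ≈ 0.010753
W = 5 (W = 2 + 3 = 5)
k(w) = 5
T(Y, N) = (-22 + N)/(1/93 + Y) (T(Y, N) = (N - 22)/(Y + 1/93) = (-22 + N)/(1/93 + Y))
1/(2119 + T(-44, k(-6))) = 1/(2119 + 93*(-22 + 5)/(1 + 93*(-44))) = 1/(2119 + 93*(-17)/(1 - 4092)) = 1/(2119 + 93*(-17)/(-4091)) = 1/(2119 + 93*(-1/4091)*(-17)) = 1/(2119 + 1581/4091) = 1/(8670410/4091) = 4091/8670410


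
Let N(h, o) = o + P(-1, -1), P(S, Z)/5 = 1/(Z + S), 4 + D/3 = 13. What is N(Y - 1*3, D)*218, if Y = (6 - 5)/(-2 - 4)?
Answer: 5341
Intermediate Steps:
Y = -⅙ (Y = 1/(-6) = 1*(-⅙) = -⅙ ≈ -0.16667)
D = 27 (D = -12 + 3*13 = -12 + 39 = 27)
P(S, Z) = 5/(S + Z) (P(S, Z) = 5/(Z + S) = 5/(S + Z))
N(h, o) = -5/2 + o (N(h, o) = o + 5/(-1 - 1) = o + 5/(-2) = o + 5*(-½) = o - 5/2 = -5/2 + o)
N(Y - 1*3, D)*218 = (-5/2 + 27)*218 = (49/2)*218 = 5341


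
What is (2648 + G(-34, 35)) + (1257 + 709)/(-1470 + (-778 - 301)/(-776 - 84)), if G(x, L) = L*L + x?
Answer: 4847430759/1263121 ≈ 3837.7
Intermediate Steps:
G(x, L) = x + L² (G(x, L) = L² + x = x + L²)
(2648 + G(-34, 35)) + (1257 + 709)/(-1470 + (-778 - 301)/(-776 - 84)) = (2648 + (-34 + 35²)) + (1257 + 709)/(-1470 + (-778 - 301)/(-776 - 84)) = (2648 + (-34 + 1225)) + 1966/(-1470 - 1079/(-860)) = (2648 + 1191) + 1966/(-1470 - 1079*(-1/860)) = 3839 + 1966/(-1470 + 1079/860) = 3839 + 1966/(-1263121/860) = 3839 + 1966*(-860/1263121) = 3839 - 1690760/1263121 = 4847430759/1263121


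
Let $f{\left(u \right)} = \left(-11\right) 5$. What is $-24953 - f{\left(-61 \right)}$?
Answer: $-24898$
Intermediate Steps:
$f{\left(u \right)} = -55$
$-24953 - f{\left(-61 \right)} = -24953 - -55 = -24953 + 55 = -24898$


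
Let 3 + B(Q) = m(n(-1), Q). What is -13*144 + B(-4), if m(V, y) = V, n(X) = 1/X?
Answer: -1876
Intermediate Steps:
B(Q) = -4 (B(Q) = -3 + 1/(-1) = -3 - 1 = -4)
-13*144 + B(-4) = -13*144 - 4 = -1872 - 4 = -1876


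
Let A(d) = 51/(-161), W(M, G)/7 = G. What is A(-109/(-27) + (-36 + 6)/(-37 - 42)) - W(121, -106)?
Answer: 119411/161 ≈ 741.68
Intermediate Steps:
W(M, G) = 7*G
A(d) = -51/161 (A(d) = 51*(-1/161) = -51/161)
A(-109/(-27) + (-36 + 6)/(-37 - 42)) - W(121, -106) = -51/161 - 7*(-106) = -51/161 - 1*(-742) = -51/161 + 742 = 119411/161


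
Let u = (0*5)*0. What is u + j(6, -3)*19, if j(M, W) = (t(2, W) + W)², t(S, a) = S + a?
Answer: 304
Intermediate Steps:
u = 0 (u = 0*0 = 0)
j(M, W) = (2 + 2*W)² (j(M, W) = ((2 + W) + W)² = (2 + 2*W)²)
u + j(6, -3)*19 = 0 + (4*(1 - 3)²)*19 = 0 + (4*(-2)²)*19 = 0 + (4*4)*19 = 0 + 16*19 = 0 + 304 = 304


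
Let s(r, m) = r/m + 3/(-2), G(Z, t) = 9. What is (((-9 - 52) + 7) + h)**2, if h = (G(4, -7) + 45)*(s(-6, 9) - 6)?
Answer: 245025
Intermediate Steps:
s(r, m) = -3/2 + r/m (s(r, m) = r/m + 3*(-1/2) = r/m - 3/2 = -3/2 + r/m)
h = -441 (h = (9 + 45)*((-3/2 - 6/9) - 6) = 54*((-3/2 - 6*1/9) - 6) = 54*((-3/2 - 2/3) - 6) = 54*(-13/6 - 6) = 54*(-49/6) = -441)
(((-9 - 52) + 7) + h)**2 = (((-9 - 52) + 7) - 441)**2 = ((-61 + 7) - 441)**2 = (-54 - 441)**2 = (-495)**2 = 245025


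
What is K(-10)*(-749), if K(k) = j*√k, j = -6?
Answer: 4494*I*√10 ≈ 14211.0*I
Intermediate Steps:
K(k) = -6*√k
K(-10)*(-749) = -6*I*√10*(-749) = 4494*I*√10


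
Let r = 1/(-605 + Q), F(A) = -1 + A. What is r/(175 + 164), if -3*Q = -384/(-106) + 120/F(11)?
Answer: -53/10963599 ≈ -4.8342e-6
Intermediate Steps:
Q = -276/53 (Q = -(-384/(-106) + 120/(-1 + 11))/3 = -(-384*(-1/106) + 120/10)/3 = -(192/53 + 120*(⅒))/3 = -(192/53 + 12)/3 = -⅓*828/53 = -276/53 ≈ -5.2076)
r = -53/32341 (r = 1/(-605 - 276/53) = 1/(-32341/53) = -53/32341 ≈ -0.0016388)
r/(175 + 164) = -53/(32341*(175 + 164)) = -53/32341/339 = -53/32341*1/339 = -53/10963599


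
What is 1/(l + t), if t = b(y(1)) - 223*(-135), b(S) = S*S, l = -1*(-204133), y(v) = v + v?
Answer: 1/234242 ≈ 4.2691e-6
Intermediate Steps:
y(v) = 2*v
l = 204133
b(S) = S**2
t = 30109 (t = (2*1)**2 - 223*(-135) = 2**2 + 30105 = 4 + 30105 = 30109)
1/(l + t) = 1/(204133 + 30109) = 1/234242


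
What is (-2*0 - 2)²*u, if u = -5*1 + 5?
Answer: 0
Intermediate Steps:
u = 0 (u = -5 + 5 = 0)
(-2*0 - 2)²*u = (-2*0 - 2)²*0 = (0 - 2)²*0 = (-2)²*0 = 4*0 = 0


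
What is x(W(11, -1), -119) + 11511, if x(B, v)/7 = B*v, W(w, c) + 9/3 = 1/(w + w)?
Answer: 307387/22 ≈ 13972.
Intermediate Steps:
W(w, c) = -3 + 1/(2*w) (W(w, c) = -3 + 1/(w + w) = -3 + 1/(2*w))
x(B, v) = 7*B*v (x(B, v) = 7*(B*v) = 7*B*v)
x(W(11, -1), -119) + 11511 = 7*(-3 + (½)/11)*(-119) + 11511 = 7*(-3 + (½)*(1/11))*(-119) + 11511 = 7*(-3 + 1/22)*(-119) + 11511 = 7*(-65/22)*(-119) + 11511 = 54145/22 + 11511 = 307387/22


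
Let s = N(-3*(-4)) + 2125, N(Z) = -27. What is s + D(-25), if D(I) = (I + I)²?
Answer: 4598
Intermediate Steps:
s = 2098 (s = -27 + 2125 = 2098)
D(I) = 4*I² (D(I) = (2*I)² = 4*I²)
s + D(-25) = 2098 + 4*(-25)² = 2098 + 4*625 = 2098 + 2500 = 4598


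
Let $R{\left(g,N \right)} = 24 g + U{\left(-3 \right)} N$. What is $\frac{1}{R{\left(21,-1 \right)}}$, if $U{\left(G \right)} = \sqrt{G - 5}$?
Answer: $\frac{63}{31753} + \frac{i \sqrt{2}}{127012} \approx 0.0019841 + 1.1134 \cdot 10^{-5} i$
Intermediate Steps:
$U{\left(G \right)} = \sqrt{-5 + G}$
$R{\left(g,N \right)} = 24 g + 2 i N \sqrt{2}$ ($R{\left(g,N \right)} = 24 g + \sqrt{-5 - 3} N = 24 g + \sqrt{-8} N = 24 g + 2 i \sqrt{2} N = 24 g + 2 i N \sqrt{2}$)
$\frac{1}{R{\left(21,-1 \right)}} = \frac{1}{24 \cdot 21 + 2 i \left(-1\right) \sqrt{2}} = \frac{1}{504 - 2 i \sqrt{2}}$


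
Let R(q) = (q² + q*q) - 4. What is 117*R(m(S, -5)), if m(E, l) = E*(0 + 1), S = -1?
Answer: -234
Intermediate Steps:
m(E, l) = E (m(E, l) = E*1 = E)
R(q) = -4 + 2*q² (R(q) = (q² + q²) - 4 = 2*q² - 4 = -4 + 2*q²)
117*R(m(S, -5)) = 117*(-4 + 2*(-1)²) = 117*(-4 + 2*1) = 117*(-4 + 2) = 117*(-2) = -234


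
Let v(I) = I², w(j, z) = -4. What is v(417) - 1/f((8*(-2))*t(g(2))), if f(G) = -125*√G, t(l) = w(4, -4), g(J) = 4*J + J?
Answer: 173889001/1000 ≈ 1.7389e+5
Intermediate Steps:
g(J) = 5*J
t(l) = -4
v(417) - 1/f((8*(-2))*t(g(2))) = 417² - 1/((-125*√((8*(-2))*(-4)))) = 173889 - 1/((-125*√(-16*(-4)))) = 173889 - 1/((-125*√64)) = 173889 - 1/((-125*8)) = 173889 - 1/(-1000) = 173889 - 1*(-1/1000) = 173889 + 1/1000 = 173889001/1000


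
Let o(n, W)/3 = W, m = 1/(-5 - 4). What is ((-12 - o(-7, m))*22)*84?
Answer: -21560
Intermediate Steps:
m = -⅑ (m = 1/(-9) = -⅑ ≈ -0.11111)
o(n, W) = 3*W
((-12 - o(-7, m))*22)*84 = ((-12 - 3*(-1)/9)*22)*84 = ((-12 - 1*(-⅓))*22)*84 = ((-12 + ⅓)*22)*84 = -35/3*22*84 = -770/3*84 = -21560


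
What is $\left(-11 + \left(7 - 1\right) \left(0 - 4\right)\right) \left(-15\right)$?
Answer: $525$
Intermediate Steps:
$\left(-11 + \left(7 - 1\right) \left(0 - 4\right)\right) \left(-15\right) = \left(-11 + 6 \left(-4\right)\right) \left(-15\right) = \left(-11 - 24\right) \left(-15\right) = \left(-35\right) \left(-15\right) = 525$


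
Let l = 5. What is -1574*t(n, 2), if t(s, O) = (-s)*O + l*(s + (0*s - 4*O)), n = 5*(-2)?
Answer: 110180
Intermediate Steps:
n = -10
t(s, O) = -20*O + 5*s - O*s (t(s, O) = (-s)*O + 5*(s + (0*s - 4*O)) = -O*s + 5*(s + (0 - 4*O)) = -O*s + 5*(s - 4*O) = -O*s + (-20*O + 5*s) = -20*O + 5*s - O*s)
-1574*t(n, 2) = -1574*(-20*2 + 5*(-10) - 1*2*(-10)) = -1574*(-40 - 50 + 20) = -1574*(-70) = 110180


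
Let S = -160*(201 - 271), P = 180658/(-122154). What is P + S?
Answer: 683972071/61077 ≈ 11199.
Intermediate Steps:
P = -90329/61077 (P = 180658*(-1/122154) = -90329/61077 ≈ -1.4789)
S = 11200 (S = -160*(-70) = 11200)
P + S = -90329/61077 + 11200 = 683972071/61077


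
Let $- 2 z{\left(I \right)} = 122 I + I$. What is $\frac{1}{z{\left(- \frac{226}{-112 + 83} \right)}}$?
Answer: $- \frac{29}{13899} \approx -0.0020865$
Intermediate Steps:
$z{\left(I \right)} = - \frac{123 I}{2}$ ($z{\left(I \right)} = - \frac{122 I + I}{2} = - \frac{123 I}{2}$)
$\frac{1}{z{\left(- \frac{226}{-112 + 83} \right)}} = \frac{1}{\left(- \frac{123}{2}\right) \left(- \frac{226}{-112 + 83}\right)} = \frac{1}{\left(- \frac{123}{2}\right) \left(- \frac{226}{-29}\right)} = \frac{1}{\left(- \frac{123}{2}\right) \left(\left(-226\right) \left(- \frac{1}{29}\right)\right)} = \frac{1}{\left(- \frac{123}{2}\right) \frac{226}{29}} = \frac{1}{- \frac{13899}{29}} = - \frac{29}{13899}$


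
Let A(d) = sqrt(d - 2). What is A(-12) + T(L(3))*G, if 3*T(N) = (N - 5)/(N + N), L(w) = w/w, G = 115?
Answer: -230/3 + I*sqrt(14) ≈ -76.667 + 3.7417*I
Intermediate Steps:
L(w) = 1
A(d) = sqrt(-2 + d)
T(N) = (-5 + N)/(6*N) (T(N) = ((N - 5)/(N + N))/3 = ((-5 + N)/((2*N)))/3 = ((-5 + N)*(1/(2*N)))/3 = ((-5 + N)/(2*N))/3 = (-5 + N)/(6*N))
A(-12) + T(L(3))*G = sqrt(-2 - 12) + ((1/6)*(-5 + 1)/1)*115 = sqrt(-14) + ((1/6)*1*(-4))*115 = I*sqrt(14) - 2/3*115 = I*sqrt(14) - 230/3 = -230/3 + I*sqrt(14)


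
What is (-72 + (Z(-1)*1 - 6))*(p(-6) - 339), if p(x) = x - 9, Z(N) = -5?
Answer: 29382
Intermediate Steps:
p(x) = -9 + x
(-72 + (Z(-1)*1 - 6))*(p(-6) - 339) = (-72 + (-5*1 - 6))*((-9 - 6) - 339) = (-72 + (-5 - 6))*(-15 - 339) = (-72 - 11)*(-354) = -83*(-354) = 29382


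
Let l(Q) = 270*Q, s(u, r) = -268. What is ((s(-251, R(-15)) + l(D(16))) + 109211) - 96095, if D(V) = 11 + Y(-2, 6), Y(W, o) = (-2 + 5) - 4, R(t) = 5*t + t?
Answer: 15548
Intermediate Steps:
R(t) = 6*t
Y(W, o) = -1 (Y(W, o) = 3 - 4 = -1)
D(V) = 10 (D(V) = 11 - 1 = 10)
((s(-251, R(-15)) + l(D(16))) + 109211) - 96095 = ((-268 + 270*10) + 109211) - 96095 = ((-268 + 2700) + 109211) - 96095 = (2432 + 109211) - 96095 = 111643 - 96095 = 15548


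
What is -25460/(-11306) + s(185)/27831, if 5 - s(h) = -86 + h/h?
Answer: 118265800/52442881 ≈ 2.2551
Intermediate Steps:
s(h) = 90 (s(h) = 5 - (-86 + h/h) = 5 - (-86 + 1) = 5 - 1*(-85) = 5 + 85 = 90)
-25460/(-11306) + s(185)/27831 = -25460/(-11306) + 90/27831 = -25460*(-1/11306) + 90*(1/27831) = 12730/5653 + 30/9277 = 118265800/52442881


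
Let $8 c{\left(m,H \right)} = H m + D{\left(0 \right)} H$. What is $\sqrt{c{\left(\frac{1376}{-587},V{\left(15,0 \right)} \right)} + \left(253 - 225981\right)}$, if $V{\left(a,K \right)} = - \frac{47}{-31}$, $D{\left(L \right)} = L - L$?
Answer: $\frac{10 i \sqrt{747456423585}}{18197} \approx 475.11 i$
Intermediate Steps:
$D{\left(L \right)} = 0$
$V{\left(a,K \right)} = \frac{47}{31}$ ($V{\left(a,K \right)} = \left(-47\right) \left(- \frac{1}{31}\right) = \frac{47}{31}$)
$c{\left(m,H \right)} = \frac{H m}{8}$ ($c{\left(m,H \right)} = \frac{H m + 0 H}{8} = \frac{H m + 0}{8} = \frac{H m}{8}$)
$\sqrt{c{\left(\frac{1376}{-587},V{\left(15,0 \right)} \right)} + \left(253 - 225981\right)} = \sqrt{\frac{1}{8} \cdot \frac{47}{31} \frac{1376}{-587} + \left(253 - 225981\right)} = \sqrt{\frac{1}{8} \cdot \frac{47}{31} \cdot 1376 \left(- \frac{1}{587}\right) + \left(253 - 225981\right)} = \sqrt{\frac{1}{8} \cdot \frac{47}{31} \left(- \frac{1376}{587}\right) - 225728} = \sqrt{- \frac{8084}{18197} - 225728} = \sqrt{- \frac{4107580500}{18197}} = \frac{10 i \sqrt{747456423585}}{18197}$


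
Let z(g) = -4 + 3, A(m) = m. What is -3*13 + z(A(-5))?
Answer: -40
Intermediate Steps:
z(g) = -1
-3*13 + z(A(-5)) = -3*13 - 1 = -39 - 1 = -40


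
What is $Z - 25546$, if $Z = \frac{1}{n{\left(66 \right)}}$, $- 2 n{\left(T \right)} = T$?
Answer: $- \frac{843019}{33} \approx -25546.0$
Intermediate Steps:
$n{\left(T \right)} = - \frac{T}{2}$
$Z = - \frac{1}{33}$ ($Z = \frac{1}{\left(- \frac{1}{2}\right) 66} = \frac{1}{-33} = - \frac{1}{33} \approx -0.030303$)
$Z - 25546 = - \frac{1}{33} - 25546 = - \frac{843019}{33}$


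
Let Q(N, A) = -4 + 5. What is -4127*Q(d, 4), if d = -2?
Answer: -4127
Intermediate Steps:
Q(N, A) = 1
-4127*Q(d, 4) = -4127*1 = -4127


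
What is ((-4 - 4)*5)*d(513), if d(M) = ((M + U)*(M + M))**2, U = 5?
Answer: -11298329400960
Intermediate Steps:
d(M) = 4*M**2*(5 + M)**2 (d(M) = ((M + 5)*(M + M))**2 = ((5 + M)*(2*M))**2 = (2*M*(5 + M))**2 = 4*M**2*(5 + M)**2)
((-4 - 4)*5)*d(513) = ((-4 - 4)*5)*(4*513**2*(5 + 513)**2) = (-8*5)*(4*263169*518**2) = -160*263169*268324 = -40*282458235024 = -11298329400960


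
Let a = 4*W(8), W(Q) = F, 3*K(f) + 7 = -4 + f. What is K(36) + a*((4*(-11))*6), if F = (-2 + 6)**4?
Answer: -810983/3 ≈ -2.7033e+5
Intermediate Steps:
F = 256 (F = 4**4 = 256)
K(f) = -11/3 + f/3 (K(f) = -7/3 + (-4 + f)/3 = -7/3 + (-4/3 + f/3) = -11/3 + f/3)
W(Q) = 256
a = 1024 (a = 4*256 = 1024)
K(36) + a*((4*(-11))*6) = (-11/3 + (1/3)*36) + 1024*((4*(-11))*6) = (-11/3 + 12) + 1024*(-44*6) = 25/3 + 1024*(-264) = 25/3 - 270336 = -810983/3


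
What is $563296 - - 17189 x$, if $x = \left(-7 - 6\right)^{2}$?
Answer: $3468237$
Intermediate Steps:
$x = 169$ ($x = \left(-13\right)^{2} = 169$)
$563296 - - 17189 x = 563296 - \left(-17189\right) 169 = 563296 - -2904941 = 563296 + 2904941 = 3468237$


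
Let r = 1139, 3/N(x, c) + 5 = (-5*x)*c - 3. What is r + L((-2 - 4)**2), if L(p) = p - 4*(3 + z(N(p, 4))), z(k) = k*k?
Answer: 154092839/132496 ≈ 1163.0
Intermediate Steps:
N(x, c) = 3/(-8 - 5*c*x) (N(x, c) = 3/(-5 + ((-5*x)*c - 3)) = 3/(-5 + (-5*c*x - 3)) = 3/(-5 + (-3 - 5*c*x)) = 3/(-8 - 5*c*x))
z(k) = k**2
L(p) = -12 + p - 36/(8 + 20*p)**2 (L(p) = p - 4*(3 + (-3/(8 + 5*4*p))**2) = p - 4*(3 + (-3/(8 + 20*p))**2) = p - 4*(3 + 9/(8 + 20*p)**2) = p + (-12 - 36/(8 + 20*p)**2) = -12 + p - 36/(8 + 20*p)**2)
r + L((-2 - 4)**2) = 1139 + (-12 + (-2 - 4)**2 - 9/(4*(2 + 5*(-2 - 4)**2)**2)) = 1139 + (-12 + (-6)**2 - 9/(4*(2 + 5*(-6)**2)**2)) = 1139 + (-12 + 36 - 9/(4*(2 + 5*36)**2)) = 1139 + (-12 + 36 - 9/(4*(2 + 180)**2)) = 1139 + (-12 + 36 - 9/4/182**2) = 1139 + (-12 + 36 - 9/4*1/33124) = 1139 + (-12 + 36 - 9/132496) = 1139 + 3179895/132496 = 154092839/132496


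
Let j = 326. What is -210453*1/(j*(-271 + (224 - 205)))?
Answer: 70151/27384 ≈ 2.5618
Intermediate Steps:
-210453*1/(j*(-271 + (224 - 205))) = -210453*1/(326*(-271 + (224 - 205))) = -210453*1/(326*(-271 + 19)) = -210453/(326*(-252)) = -210453/(-82152) = -210453*(-1/82152) = 70151/27384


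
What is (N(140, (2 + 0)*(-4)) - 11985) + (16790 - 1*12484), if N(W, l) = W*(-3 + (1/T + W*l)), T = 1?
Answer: -164759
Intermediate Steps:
N(W, l) = W*(-2 + W*l) (N(W, l) = W*(-3 + (1/1 + W*l)) = W*(-3 + (1 + W*l)) = W*(-2 + W*l))
(N(140, (2 + 0)*(-4)) - 11985) + (16790 - 1*12484) = (140*(-2 + 140*((2 + 0)*(-4))) - 11985) + (16790 - 1*12484) = (140*(-2 + 140*(2*(-4))) - 11985) + (16790 - 12484) = (140*(-2 + 140*(-8)) - 11985) + 4306 = (140*(-2 - 1120) - 11985) + 4306 = (140*(-1122) - 11985) + 4306 = (-157080 - 11985) + 4306 = -169065 + 4306 = -164759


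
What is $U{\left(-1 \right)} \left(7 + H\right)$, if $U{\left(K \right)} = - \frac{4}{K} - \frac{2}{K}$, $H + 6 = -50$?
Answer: $-294$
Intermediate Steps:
$H = -56$ ($H = -6 - 50 = -56$)
$U{\left(K \right)} = - \frac{6}{K}$
$U{\left(-1 \right)} \left(7 + H\right) = - \frac{6}{-1} \left(7 - 56\right) = \left(-6\right) \left(-1\right) \left(-49\right) = 6 \left(-49\right) = -294$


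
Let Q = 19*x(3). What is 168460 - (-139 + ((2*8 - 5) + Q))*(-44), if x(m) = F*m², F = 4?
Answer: 192924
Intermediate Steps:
x(m) = 4*m²
Q = 684 (Q = 19*(4*3²) = 19*(4*9) = 19*36 = 684)
168460 - (-139 + ((2*8 - 5) + Q))*(-44) = 168460 - (-139 + ((2*8 - 5) + 684))*(-44) = 168460 - (-139 + ((16 - 5) + 684))*(-44) = 168460 - (-139 + (11 + 684))*(-44) = 168460 - (-139 + 695)*(-44) = 168460 - 556*(-44) = 168460 - 1*(-24464) = 168460 + 24464 = 192924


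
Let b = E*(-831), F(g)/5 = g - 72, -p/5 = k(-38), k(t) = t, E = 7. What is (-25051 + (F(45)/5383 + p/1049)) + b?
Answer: -174303522601/5646767 ≈ -30868.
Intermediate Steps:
p = 190 (p = -5*(-38) = 190)
F(g) = -360 + 5*g (F(g) = 5*(g - 72) = 5*(-72 + g) = -360 + 5*g)
b = -5817 (b = 7*(-831) = -5817)
(-25051 + (F(45)/5383 + p/1049)) + b = (-25051 + ((-360 + 5*45)/5383 + 190/1049)) - 5817 = (-25051 + ((-360 + 225)*(1/5383) + 190*(1/1049))) - 5817 = (-25051 + (-135*1/5383 + 190/1049)) - 5817 = (-25051 + (-135/5383 + 190/1049)) - 5817 = (-25051 + 881155/5646767) - 5817 = -141456278962/5646767 - 5817 = -174303522601/5646767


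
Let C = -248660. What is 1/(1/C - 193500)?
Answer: -248660/48115710001 ≈ -5.1680e-6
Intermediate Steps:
1/(1/C - 193500) = 1/(1/(-248660) - 193500) = 1/(-1/248660 - 193500) = 1/(-48115710001/248660) = -248660/48115710001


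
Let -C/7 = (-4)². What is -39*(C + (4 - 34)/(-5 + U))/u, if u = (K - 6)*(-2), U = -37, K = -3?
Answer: 10127/42 ≈ 241.12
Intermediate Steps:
C = -112 (C = -7*(-4)² = -7*16 = -112)
u = 18 (u = (-3 - 6)*(-2) = -9*(-2) = 18)
-39*(C + (4 - 34)/(-5 + U))/u = -39*(-112 + (4 - 34)/(-5 - 37))/18 = -39*(-112 - 30/(-42))/18 = -39*(-112 - 30*(-1/42))/18 = -39*(-112 + 5/7)/18 = -(-30381)/(7*18) = -39*(-779/126) = 10127/42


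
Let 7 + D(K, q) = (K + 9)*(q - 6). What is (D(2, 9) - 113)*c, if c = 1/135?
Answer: -29/45 ≈ -0.64444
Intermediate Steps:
c = 1/135 ≈ 0.0074074
D(K, q) = -7 + (-6 + q)*(9 + K) (D(K, q) = -7 + (K + 9)*(q - 6) = -7 + (9 + K)*(-6 + q) = -7 + (-6 + q)*(9 + K))
(D(2, 9) - 113)*c = ((-61 - 6*2 + 9*9 + 2*9) - 113)*(1/135) = ((-61 - 12 + 81 + 18) - 113)*(1/135) = (26 - 113)*(1/135) = -87*1/135 = -29/45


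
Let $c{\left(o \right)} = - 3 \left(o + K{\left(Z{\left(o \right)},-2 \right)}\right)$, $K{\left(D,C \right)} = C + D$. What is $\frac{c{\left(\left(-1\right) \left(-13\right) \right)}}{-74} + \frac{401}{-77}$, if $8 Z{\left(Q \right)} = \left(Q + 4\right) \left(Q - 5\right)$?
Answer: $- \frac{11603}{2849} \approx -4.0727$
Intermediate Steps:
$Z{\left(Q \right)} = \frac{\left(-5 + Q\right) \left(4 + Q\right)}{8}$ ($Z{\left(Q \right)} = \frac{\left(Q + 4\right) \left(Q - 5\right)}{8} = \frac{\left(4 + Q\right) \left(-5 + Q\right)}{8} = \frac{\left(-5 + Q\right) \left(4 + Q\right)}{8}$)
$c{\left(o \right)} = \frac{27}{2} - \frac{21 o}{8} - \frac{3 o^{2}}{8}$ ($c{\left(o \right)} = - 3 \left(o - \left(\frac{9}{2} - \frac{o^{2}}{8} + \frac{o}{8}\right)\right) = - 3 \left(- \frac{9}{2} + \frac{o^{2}}{8} + \frac{7 o}{8}\right) = \frac{27}{2} - \frac{21 o}{8} - \frac{3 o^{2}}{8}$)
$\frac{c{\left(\left(-1\right) \left(-13\right) \right)}}{-74} + \frac{401}{-77} = \frac{\frac{27}{2} - \frac{21 \left(\left(-1\right) \left(-13\right)\right)}{8} - \frac{3 \left(\left(-1\right) \left(-13\right)\right)^{2}}{8}}{-74} + \frac{401}{-77} = \left(\frac{27}{2} - \frac{273}{8} - \frac{3 \cdot 13^{2}}{8}\right) \left(- \frac{1}{74}\right) + 401 \left(- \frac{1}{77}\right) = \left(\frac{27}{2} - \frac{273}{8} - \frac{507}{8}\right) \left(- \frac{1}{74}\right) - \frac{401}{77} = \left(-84\right) \left(- \frac{1}{74}\right) - \frac{401}{77} = \frac{42}{37} - \frac{401}{77} = - \frac{11603}{2849}$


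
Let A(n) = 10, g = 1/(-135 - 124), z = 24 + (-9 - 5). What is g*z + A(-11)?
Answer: 2580/259 ≈ 9.9614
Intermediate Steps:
z = 10 (z = 24 - 14 = 10)
g = -1/259 (g = 1/(-259) = -1/259 ≈ -0.0038610)
g*z + A(-11) = -1/259*10 + 10 = -10/259 + 10 = 2580/259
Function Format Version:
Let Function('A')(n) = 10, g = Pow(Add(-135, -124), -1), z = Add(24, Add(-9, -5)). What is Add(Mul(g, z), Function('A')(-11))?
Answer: Rational(2580, 259) ≈ 9.9614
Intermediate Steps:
z = 10 (z = Add(24, -14) = 10)
g = Rational(-1, 259) (g = Pow(-259, -1) = Rational(-1, 259) ≈ -0.0038610)
Add(Mul(g, z), Function('A')(-11)) = Add(Mul(Rational(-1, 259), 10), 10) = Add(Rational(-10, 259), 10) = Rational(2580, 259)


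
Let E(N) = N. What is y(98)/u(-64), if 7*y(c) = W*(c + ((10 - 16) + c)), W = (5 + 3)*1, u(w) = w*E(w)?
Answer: 95/1792 ≈ 0.053013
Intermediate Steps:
u(w) = w² (u(w) = w*w = w²)
W = 8 (W = 8*1 = 8)
y(c) = -48/7 + 16*c/7 (y(c) = (8*(c + ((10 - 16) + c)))/7 = (8*(c + (-6 + c)))/7 = (8*(-6 + 2*c))/7 = (-48 + 16*c)/7 = -48/7 + 16*c/7)
y(98)/u(-64) = (-48/7 + (16/7)*98)/((-64)²) = (-48/7 + 224)/4096 = (1520/7)*(1/4096) = 95/1792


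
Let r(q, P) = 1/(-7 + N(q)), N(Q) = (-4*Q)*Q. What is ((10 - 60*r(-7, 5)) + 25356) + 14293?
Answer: 8050837/203 ≈ 39659.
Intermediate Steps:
N(Q) = -4*Q²
r(q, P) = 1/(-7 - 4*q²)
((10 - 60*r(-7, 5)) + 25356) + 14293 = ((10 - (-60)/(7 + 4*(-7)²)) + 25356) + 14293 = ((10 - (-60)/(7 + 4*49)) + 25356) + 14293 = ((10 - (-60)/(7 + 196)) + 25356) + 14293 = ((10 - (-60)/203) + 25356) + 14293 = ((10 - 60*(-1/203)) + 25356) + 14293 = ((10 + 60/203) + 25356) + 14293 = (2090/203 + 25356) + 14293 = 5149358/203 + 14293 = 8050837/203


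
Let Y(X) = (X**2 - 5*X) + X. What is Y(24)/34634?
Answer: 240/17317 ≈ 0.013859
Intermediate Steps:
Y(X) = X**2 - 4*X
Y(24)/34634 = (24*(-4 + 24))/34634 = (24*20)*(1/34634) = 480*(1/34634) = 240/17317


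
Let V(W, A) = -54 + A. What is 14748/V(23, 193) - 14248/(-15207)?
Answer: 1651484/15429 ≈ 107.04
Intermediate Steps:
14748/V(23, 193) - 14248/(-15207) = 14748/(-54 + 193) - 14248/(-15207) = 14748/139 - 14248*(-1/15207) = 14748*(1/139) + 104/111 = 14748/139 + 104/111 = 1651484/15429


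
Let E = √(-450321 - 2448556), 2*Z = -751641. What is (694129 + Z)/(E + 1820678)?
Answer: 579537283163/3314871278561 - 636617*I*√2898877/6629742557122 ≈ 0.17483 - 0.00016349*I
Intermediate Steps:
Z = -751641/2 (Z = (½)*(-751641) = -751641/2 ≈ -3.7582e+5)
E = I*√2898877 (E = √(-2898877) = I*√2898877 ≈ 1702.6*I)
(694129 + Z)/(E + 1820678) = (694129 - 751641/2)/(I*√2898877 + 1820678) = 636617/(2*(1820678 + I*√2898877))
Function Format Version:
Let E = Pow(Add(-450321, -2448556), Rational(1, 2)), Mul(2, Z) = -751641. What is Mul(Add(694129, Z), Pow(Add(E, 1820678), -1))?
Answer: Add(Rational(579537283163, 3314871278561), Mul(Rational(-636617, 6629742557122), I, Pow(2898877, Rational(1, 2)))) ≈ Add(0.17483, Mul(-0.00016349, I))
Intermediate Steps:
Z = Rational(-751641, 2) (Z = Mul(Rational(1, 2), -751641) = Rational(-751641, 2) ≈ -3.7582e+5)
E = Mul(I, Pow(2898877, Rational(1, 2))) (E = Pow(-2898877, Rational(1, 2)) = Mul(I, Pow(2898877, Rational(1, 2))) ≈ Mul(1702.6, I))
Mul(Add(694129, Z), Pow(Add(E, 1820678), -1)) = Mul(Add(694129, Rational(-751641, 2)), Pow(Add(Mul(I, Pow(2898877, Rational(1, 2))), 1820678), -1)) = Mul(Rational(636617, 2), Pow(Add(1820678, Mul(I, Pow(2898877, Rational(1, 2)))), -1))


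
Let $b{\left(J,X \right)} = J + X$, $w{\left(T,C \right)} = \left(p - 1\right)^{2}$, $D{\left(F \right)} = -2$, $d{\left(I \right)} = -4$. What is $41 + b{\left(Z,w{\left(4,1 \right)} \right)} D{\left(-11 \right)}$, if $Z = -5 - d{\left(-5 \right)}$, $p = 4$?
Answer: $25$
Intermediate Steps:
$Z = -1$ ($Z = -5 - -4 = -5 + 4 = -1$)
$w{\left(T,C \right)} = 9$ ($w{\left(T,C \right)} = \left(4 - 1\right)^{2} = 3^{2} = 9$)
$41 + b{\left(Z,w{\left(4,1 \right)} \right)} D{\left(-11 \right)} = 41 + \left(-1 + 9\right) \left(-2\right) = 41 + 8 \left(-2\right) = 41 - 16 = 25$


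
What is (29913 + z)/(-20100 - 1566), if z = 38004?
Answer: -22639/7222 ≈ -3.1347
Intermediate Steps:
(29913 + z)/(-20100 - 1566) = (29913 + 38004)/(-20100 - 1566) = 67917/(-21666) = 67917*(-1/21666) = -22639/7222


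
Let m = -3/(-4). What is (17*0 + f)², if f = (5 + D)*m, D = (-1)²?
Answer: 81/4 ≈ 20.250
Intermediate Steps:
m = ¾ (m = -3*(-¼) = ¾ ≈ 0.75000)
D = 1
f = 9/2 (f = (5 + 1)*(¾) = 6*(¾) = 9/2 ≈ 4.5000)
(17*0 + f)² = (17*0 + 9/2)² = (0 + 9/2)² = (9/2)² = 81/4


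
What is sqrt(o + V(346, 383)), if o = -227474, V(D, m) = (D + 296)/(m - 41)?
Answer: I*sqrt(739056927)/57 ≈ 476.94*I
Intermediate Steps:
V(D, m) = (296 + D)/(-41 + m)
sqrt(o + V(346, 383)) = sqrt(-227474 + (296 + 346)/(-41 + 383)) = sqrt(-227474 + 642/342) = sqrt(-227474 + (1/342)*642) = sqrt(-227474 + 107/57) = sqrt(-12965911/57) = I*sqrt(739056927)/57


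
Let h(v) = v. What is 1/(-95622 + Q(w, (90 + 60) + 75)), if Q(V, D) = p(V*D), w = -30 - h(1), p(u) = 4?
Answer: -1/95618 ≈ -1.0458e-5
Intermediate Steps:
w = -31 (w = -30 - 1*1 = -30 - 1 = -31)
Q(V, D) = 4
1/(-95622 + Q(w, (90 + 60) + 75)) = 1/(-95622 + 4) = 1/(-95618) = -1/95618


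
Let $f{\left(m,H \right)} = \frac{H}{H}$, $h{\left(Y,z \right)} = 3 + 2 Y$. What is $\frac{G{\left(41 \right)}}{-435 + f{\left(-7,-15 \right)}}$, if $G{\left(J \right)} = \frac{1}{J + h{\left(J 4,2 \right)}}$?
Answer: $- \frac{1}{161448} \approx -6.1939 \cdot 10^{-6}$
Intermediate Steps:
$f{\left(m,H \right)} = 1$
$G{\left(J \right)} = \frac{1}{3 + 9 J}$ ($G{\left(J \right)} = \frac{1}{J + \left(3 + 2 J 4\right)} = \frac{1}{J + \left(3 + 2 \cdot 4 J\right)} = \frac{1}{J + \left(3 + 8 J\right)} = \frac{1}{3 + 9 J}$)
$\frac{G{\left(41 \right)}}{-435 + f{\left(-7,-15 \right)}} = \frac{\frac{1}{3} \frac{1}{1 + 3 \cdot 41}}{-435 + 1} = \frac{\frac{1}{3} \frac{1}{1 + 123}}{-434} = \frac{1}{3 \cdot 124} \left(- \frac{1}{434}\right) = \frac{1}{3} \cdot \frac{1}{124} \left(- \frac{1}{434}\right) = \frac{1}{372} \left(- \frac{1}{434}\right) = - \frac{1}{161448}$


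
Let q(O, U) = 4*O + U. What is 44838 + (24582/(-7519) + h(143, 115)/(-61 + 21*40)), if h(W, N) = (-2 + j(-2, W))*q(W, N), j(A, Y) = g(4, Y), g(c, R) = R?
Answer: 263338855833/5857301 ≈ 44959.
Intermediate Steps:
j(A, Y) = Y
q(O, U) = U + 4*O
h(W, N) = (-2 + W)*(N + 4*W)
44838 + (24582/(-7519) + h(143, 115)/(-61 + 21*40)) = 44838 + (24582/(-7519) + ((-2 + 143)*(115 + 4*143))/(-61 + 21*40)) = 44838 + (24582*(-1/7519) + (141*(115 + 572))/(-61 + 840)) = 44838 + (-24582/7519 + (141*687)/779) = 44838 + (-24582/7519 + 96867*(1/779)) = 44838 + (-24582/7519 + 96867/779) = 44838 + 709193595/5857301 = 263338855833/5857301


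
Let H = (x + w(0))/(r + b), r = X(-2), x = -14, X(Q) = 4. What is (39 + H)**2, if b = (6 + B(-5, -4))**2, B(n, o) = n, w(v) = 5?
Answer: 34596/25 ≈ 1383.8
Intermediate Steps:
r = 4
b = 1 (b = (6 - 5)**2 = 1**2 = 1)
H = -9/5 (H = (-14 + 5)/(4 + 1) = -9/5 ≈ -1.8000)
(39 + H)**2 = (39 - 9/5)**2 = (186/5)**2 = 34596/25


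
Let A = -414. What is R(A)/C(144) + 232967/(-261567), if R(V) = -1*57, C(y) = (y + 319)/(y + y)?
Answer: -4401747593/121105521 ≈ -36.346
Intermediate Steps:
C(y) = (319 + y)/(2*y) (C(y) = (319 + y)/((2*y)) = (319 + y)*(1/(2*y)) = (319 + y)/(2*y))
R(V) = -57
R(A)/C(144) + 232967/(-261567) = -57*288/(319 + 144) + 232967/(-261567) = -57/((½)*(1/144)*463) + 232967*(-1/261567) = -57/463/288 - 232967/261567 = -57*288/463 - 232967/261567 = -16416/463 - 232967/261567 = -4401747593/121105521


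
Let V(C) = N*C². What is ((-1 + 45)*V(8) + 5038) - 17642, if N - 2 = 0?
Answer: -6972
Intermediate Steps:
N = 2 (N = 2 + 0 = 2)
V(C) = 2*C²
((-1 + 45)*V(8) + 5038) - 17642 = ((-1 + 45)*(2*8²) + 5038) - 17642 = (44*(2*64) + 5038) - 17642 = (44*128 + 5038) - 17642 = (5632 + 5038) - 17642 = 10670 - 17642 = -6972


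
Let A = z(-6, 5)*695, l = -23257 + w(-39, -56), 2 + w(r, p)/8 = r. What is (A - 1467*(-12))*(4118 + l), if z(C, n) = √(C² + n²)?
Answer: -342697068 - 13529565*√61 ≈ -4.4837e+8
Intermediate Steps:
w(r, p) = -16 + 8*r
l = -23585 (l = -23257 + (-16 + 8*(-39)) = -23257 + (-16 - 312) = -23257 - 328 = -23585)
A = 695*√61 (A = √((-6)² + 5²)*695 = √(36 + 25)*695 = √61*695 = 695*√61 ≈ 5428.1)
(A - 1467*(-12))*(4118 + l) = (695*√61 - 1467*(-12))*(4118 - 23585) = (695*√61 + 17604)*(-19467) = (17604 + 695*√61)*(-19467) = -342697068 - 13529565*√61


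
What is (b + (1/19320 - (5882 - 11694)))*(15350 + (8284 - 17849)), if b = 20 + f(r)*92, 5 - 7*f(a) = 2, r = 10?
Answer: 18749350451/552 ≈ 3.3966e+7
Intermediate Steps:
f(a) = 3/7 (f(a) = 5/7 - ⅐*2 = 5/7 - 2/7 = 3/7)
b = 416/7 (b = 20 + (3/7)*92 = 20 + 276/7 = 416/7 ≈ 59.429)
(b + (1/19320 - (5882 - 11694)))*(15350 + (8284 - 17849)) = (416/7 + (1/19320 - (5882 - 11694)))*(15350 + (8284 - 17849)) = (416/7 + (1/19320 - 1*(-5812)))*(15350 - 9565) = (416/7 + (1/19320 + 5812))*5785 = (416/7 + 112287841/19320)*5785 = (16205143/2760)*5785 = 18749350451/552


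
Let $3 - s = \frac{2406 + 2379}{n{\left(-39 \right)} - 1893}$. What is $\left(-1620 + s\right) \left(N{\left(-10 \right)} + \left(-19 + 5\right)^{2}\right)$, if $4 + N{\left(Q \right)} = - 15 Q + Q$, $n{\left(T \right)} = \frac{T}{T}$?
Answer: $- \frac{23048187}{43} \approx -5.36 \cdot 10^{5}$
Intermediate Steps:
$n{\left(T \right)} = 1$
$N{\left(Q \right)} = -4 - 14 Q$ ($N{\left(Q \right)} = -4 + \left(- 15 Q + Q\right) = -4 - 14 Q$)
$s = \frac{951}{172}$ ($s = 3 - \frac{2406 + 2379}{1 - 1893} = 3 - \frac{4785}{-1892} = 3 - 4785 \left(- \frac{1}{1892}\right) = 3 - - \frac{435}{172} = 3 + \frac{435}{172} = \frac{951}{172} \approx 5.5291$)
$\left(-1620 + s\right) \left(N{\left(-10 \right)} + \left(-19 + 5\right)^{2}\right) = \left(-1620 + \frac{951}{172}\right) \left(\left(-4 - -140\right) + \left(-19 + 5\right)^{2}\right) = - \frac{277689 \left(\left(-4 + 140\right) + \left(-14\right)^{2}\right)}{172} = - \frac{277689 \left(136 + 196\right)}{172} = \left(- \frac{277689}{172}\right) 332 = - \frac{23048187}{43}$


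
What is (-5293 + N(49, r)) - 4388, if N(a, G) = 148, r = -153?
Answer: -9533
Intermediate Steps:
(-5293 + N(49, r)) - 4388 = (-5293 + 148) - 4388 = -5145 - 4388 = -9533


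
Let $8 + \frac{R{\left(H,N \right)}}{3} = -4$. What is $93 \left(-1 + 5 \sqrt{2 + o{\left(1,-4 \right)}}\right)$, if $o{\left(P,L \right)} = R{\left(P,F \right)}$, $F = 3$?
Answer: $-93 + 465 i \sqrt{34} \approx -93.0 + 2711.4 i$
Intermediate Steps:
$R{\left(H,N \right)} = -36$ ($R{\left(H,N \right)} = -24 + 3 \left(-4\right) = -24 - 12 = -36$)
$o{\left(P,L \right)} = -36$
$93 \left(-1 + 5 \sqrt{2 + o{\left(1,-4 \right)}}\right) = 93 \left(-1 + 5 \sqrt{2 - 36}\right) = 93 \left(-1 + 5 \sqrt{-34}\right) = 93 \left(-1 + 5 i \sqrt{34}\right) = -93 + 465 i \sqrt{34}$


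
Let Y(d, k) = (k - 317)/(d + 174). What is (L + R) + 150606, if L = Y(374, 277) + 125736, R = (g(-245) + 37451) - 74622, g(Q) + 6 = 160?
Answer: 32787515/137 ≈ 2.3933e+5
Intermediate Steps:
Y(d, k) = (-317 + k)/(174 + d)
g(Q) = 154 (g(Q) = -6 + 160 = 154)
R = -37017 (R = (154 + 37451) - 74622 = 37605 - 74622 = -37017)
L = 17225822/137 (L = (-317 + 277)/(174 + 374) + 125736 = -40/548 + 125736 = (1/548)*(-40) + 125736 = -10/137 + 125736 = 17225822/137 ≈ 1.2574e+5)
(L + R) + 150606 = (17225822/137 - 37017) + 150606 = 12154493/137 + 150606 = 32787515/137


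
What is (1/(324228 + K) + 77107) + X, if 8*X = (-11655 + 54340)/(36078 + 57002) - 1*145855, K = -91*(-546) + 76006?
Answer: 61640186967917/1046963840 ≈ 58875.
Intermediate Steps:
K = 125692 (K = 49686 + 76006 = 125692)
X = -2715228143/148928 (X = ((-11655 + 54340)/(36078 + 57002) - 1*145855)/8 = (42685/93080 - 145855)/8 = (42685*(1/93080) - 145855)/8 = (8537/18616 - 145855)/8 = (⅛)*(-2715228143/18616) = -2715228143/148928 ≈ -18232.)
(1/(324228 + K) + 77107) + X = (1/(324228 + 125692) + 77107) - 2715228143/148928 = (1/449920 + 77107) - 2715228143/148928 = 34691981441/449920 - 2715228143/148928 = 61640186967917/1046963840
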